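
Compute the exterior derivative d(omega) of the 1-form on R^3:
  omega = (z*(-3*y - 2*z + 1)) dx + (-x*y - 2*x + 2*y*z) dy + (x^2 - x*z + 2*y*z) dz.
d(omega) = (-y + 3*z - 2) dx ∧ dy + (2*x + 3*y + 3*z - 1) dx ∧ dz + (-2*y + 2*z) dy ∧ dz

For a 1-form omega = sum_i f_i dx_i, the exterior derivative is
  d(omega) = sum_{i < j} (∂f_j/∂x_i - ∂f_i/∂x_j) dx_i ∧ dx_j.
  coefficient of dx ∧ dy: ∂f_2/∂x - ∂f_1/∂y = ∂(-x*y - 2*x + 2*y*z)/∂x - ∂(z*(-3*y - 2*z + 1))/∂y = -y + 3*z - 2
  coefficient of dx ∧ dz: ∂f_3/∂x - ∂f_1/∂z = ∂(x^2 - x*z + 2*y*z)/∂x - ∂(z*(-3*y - 2*z + 1))/∂z = 2*x + 3*y + 3*z - 1
  coefficient of dy ∧ dz: ∂f_3/∂y - ∂f_2/∂z = ∂(x^2 - x*z + 2*y*z)/∂y - ∂(-x*y - 2*x + 2*y*z)/∂z = -2*y + 2*z
Assembling: d(omega) = (-y + 3*z - 2) dx ∧ dy + (2*x + 3*y + 3*z - 1) dx ∧ dz + (-2*y + 2*z) dy ∧ dz.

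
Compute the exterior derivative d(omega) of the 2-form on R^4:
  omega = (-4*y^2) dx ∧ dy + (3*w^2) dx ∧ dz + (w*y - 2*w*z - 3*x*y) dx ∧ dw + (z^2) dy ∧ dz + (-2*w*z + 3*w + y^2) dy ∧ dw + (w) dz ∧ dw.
d(omega) = (8*w) dx ∧ dz ∧ dw + (-w + 3*x) dx ∧ dy ∧ dw + (2*w) dy ∧ dz ∧ dw

For a 2-form omega = sum_{i<j} g_{ij} dx_i ∧ dx_j, the exterior derivative is
  d(omega) = sum_{i<j} d(g_{ij}) ∧ dx_i ∧ dx_j = sum_{i<j, k} (∂g_{ij}/∂x_k) dx_k ∧ dx_i ∧ dx_j.
Expand each term, using dx_k ∧ dx_i ∧ dx_j = sgn(permutation) dx_{(a)} ∧ dx_{(b)} ∧ dx_{(c)} with (a < b < c) sorted:
  d(3*w^2) includes (∂/∂w)(3*w^2) dw = (6*w) dw, which multiplied by dx ∧ dz gives (6*w) dx ∧ dz ∧ dw
  d(w*y - 2*w*z - 3*x*y) includes (∂/∂y)(w*y - 2*w*z - 3*x*y) dy = (w - 3*x) dy, which multiplied by dx ∧ dw gives (-w + 3*x) dx ∧ dy ∧ dw
  d(w*y - 2*w*z - 3*x*y) includes (∂/∂z)(w*y - 2*w*z - 3*x*y) dz = (-2*w) dz, which multiplied by dx ∧ dw gives (2*w) dx ∧ dz ∧ dw
  d(-2*w*z + 3*w + y^2) includes (∂/∂z)(-2*w*z + 3*w + y^2) dz = (-2*w) dz, which multiplied by dy ∧ dw gives (2*w) dy ∧ dz ∧ dw
Collecting like 3-forms: d(omega) = (8*w) dx ∧ dz ∧ dw + (-w + 3*x) dx ∧ dy ∧ dw + (2*w) dy ∧ dz ∧ dw.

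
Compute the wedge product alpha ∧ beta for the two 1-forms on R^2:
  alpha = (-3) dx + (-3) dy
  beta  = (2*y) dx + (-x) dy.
alpha ∧ beta = (3*x + 6*y) dx ∧ dy

Distribute the wedge, using dx_i ∧ dx_j = -dx_j ∧ dx_i and dx_i ∧ dx_i = 0. For each pair (i, j) with i < j, the coefficient of dx_i ∧ dx_j in alpha ∧ beta is (alpha_i * beta_j - alpha_j * beta_i). Collecting: alpha ∧ beta = (3*x + 6*y) dx ∧ dy.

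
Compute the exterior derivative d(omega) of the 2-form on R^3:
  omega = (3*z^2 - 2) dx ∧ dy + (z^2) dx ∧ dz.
d(omega) = (6*z) dx ∧ dy ∧ dz

For a 2-form omega = sum_{i<j} g_{ij} dx_i ∧ dx_j, the exterior derivative is
  d(omega) = sum_{i<j} d(g_{ij}) ∧ dx_i ∧ dx_j = sum_{i<j, k} (∂g_{ij}/∂x_k) dx_k ∧ dx_i ∧ dx_j.
Expand each term, using dx_k ∧ dx_i ∧ dx_j = sgn(permutation) dx_{(a)} ∧ dx_{(b)} ∧ dx_{(c)} with (a < b < c) sorted:
  d(3*z^2 - 2) includes (∂/∂z)(3*z^2 - 2) dz = (6*z) dz, which multiplied by dx ∧ dy gives (6*z) dx ∧ dy ∧ dz
Collecting like 3-forms: d(omega) = (6*z) dx ∧ dy ∧ dz.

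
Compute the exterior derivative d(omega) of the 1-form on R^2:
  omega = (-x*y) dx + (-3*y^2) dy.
d(omega) = (x) dx ∧ dy

For a 1-form omega = sum_i f_i dx_i, the exterior derivative is
  d(omega) = sum_{i < j} (∂f_j/∂x_i - ∂f_i/∂x_j) dx_i ∧ dx_j.
  coefficient of dx ∧ dy: ∂f_2/∂x - ∂f_1/∂y = ∂(-3*y^2)/∂x - ∂(-x*y)/∂y = x
Assembling: d(omega) = (x) dx ∧ dy.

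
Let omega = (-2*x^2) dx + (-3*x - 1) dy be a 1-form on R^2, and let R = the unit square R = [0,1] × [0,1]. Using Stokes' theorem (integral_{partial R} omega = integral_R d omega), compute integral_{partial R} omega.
integral_(partial R) omega = -3

Stokes: integral_partial_R omega = integral_R d omega with d omega = (∂Q/∂x - ∂P/∂y) dx ∧ dy.
  ∂Q/∂x = -3
  ∂P/∂y = 0
  integrand = ∂Q/∂x - ∂P/∂y = -3.
Integrating over R: integral_0^1 integral_0^1 (-3) dx dy = -3.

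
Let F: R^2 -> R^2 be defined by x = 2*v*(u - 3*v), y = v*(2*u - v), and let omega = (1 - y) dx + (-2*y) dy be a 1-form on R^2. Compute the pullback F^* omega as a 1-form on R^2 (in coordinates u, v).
F^* omega = (2*v*(-6*u*v + 3*v^2 + 1)) du + (-12*u^2*v + 38*u*v^2 + 2*u - 16*v^3 - 12*v) dv

Using F^*(f dg) = (f ∘ F) d(g ∘ F), substitute each coordinate x_i by F_i(u, v) in f_i, and replace dx_i by d F_i = (∂F_i/∂u) du + (∂F_i/∂v) dv.
  For the x component: f_1(F) = -2*u*v + v^2 + 1; d F_1 = (2*v) du + (2*u - 12*v) dv
  For the y component: f_2(F) = 2*v*(-2*u + v); d F_2 = (2*v) du + (2*u - 2*v) dv
Combining and collecting du, dv coefficients:
  coeff of du: 2*v*(-6*u*v + 3*v^2 + 1)
  coeff of dv: -12*u^2*v + 38*u*v^2 + 2*u - 16*v^3 - 12*v
F^* omega = (2*v*(-6*u*v + 3*v^2 + 1)) du + (-12*u^2*v + 38*u*v^2 + 2*u - 16*v^3 - 12*v) dv.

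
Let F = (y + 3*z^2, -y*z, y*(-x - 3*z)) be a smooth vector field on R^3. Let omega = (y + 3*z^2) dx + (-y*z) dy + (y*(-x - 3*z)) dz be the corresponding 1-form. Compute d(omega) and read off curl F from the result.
d(omega) = (-x + y - 3*z) dy ∧ dz + (y + 6*z) dz ∧ dx + (-1) dx ∧ dy; curl F = (-x + y - 3*z, y + 6*z, -1)

d omega = sum_{i<j} (∂f_j/∂x_i - ∂f_i/∂x_j) dx_i ∧ dx_j. Under the identification (dy ∧ dz, dz ∧ dx, dx ∧ dy) ↔ (e_x, e_y, e_z), the coefficients are exactly the components of curl F. Compute:
  ∂R/∂y - ∂Q/∂z = (-x - 3*z) - (-y) = -x + y - 3*z
  ∂P/∂z - ∂R/∂x = (6*z) - (-y) = y + 6*z
  ∂Q/∂x - ∂P/∂y = (0) - (1) = -1.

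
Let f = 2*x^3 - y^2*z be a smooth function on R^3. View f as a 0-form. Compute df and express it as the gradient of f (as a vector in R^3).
df = (6*x^2) dx + (-2*y*z) dy + (-y^2) dz; grad f = (6*x^2, -2*y*z, -y^2)

For a 0-form f, d f = (∂f/∂x) dx + (∂f/∂y) dy + (∂f/∂z) dz. The components of the vector representation are exactly the entries of grad f in Cartesian coordinates:
  ∂f/∂x = 6*x^2
  ∂f/∂y = -2*y*z
  ∂f/∂z = -y^2.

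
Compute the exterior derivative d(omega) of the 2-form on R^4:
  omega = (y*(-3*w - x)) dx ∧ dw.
d(omega) = (3*w + x) dx ∧ dy ∧ dw

For a 2-form omega = sum_{i<j} g_{ij} dx_i ∧ dx_j, the exterior derivative is
  d(omega) = sum_{i<j} d(g_{ij}) ∧ dx_i ∧ dx_j = sum_{i<j, k} (∂g_{ij}/∂x_k) dx_k ∧ dx_i ∧ dx_j.
Expand each term, using dx_k ∧ dx_i ∧ dx_j = sgn(permutation) dx_{(a)} ∧ dx_{(b)} ∧ dx_{(c)} with (a < b < c) sorted:
  d(y*(-3*w - x)) includes (∂/∂y)(y*(-3*w - x)) dy = (-3*w - x) dy, which multiplied by dx ∧ dw gives (3*w + x) dx ∧ dy ∧ dw
Collecting like 3-forms: d(omega) = (3*w + x) dx ∧ dy ∧ dw.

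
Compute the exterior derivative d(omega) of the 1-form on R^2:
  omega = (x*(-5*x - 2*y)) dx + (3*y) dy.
d(omega) = (2*x) dx ∧ dy

For a 1-form omega = sum_i f_i dx_i, the exterior derivative is
  d(omega) = sum_{i < j} (∂f_j/∂x_i - ∂f_i/∂x_j) dx_i ∧ dx_j.
  coefficient of dx ∧ dy: ∂f_2/∂x - ∂f_1/∂y = ∂(3*y)/∂x - ∂(x*(-5*x - 2*y))/∂y = 2*x
Assembling: d(omega) = (2*x) dx ∧ dy.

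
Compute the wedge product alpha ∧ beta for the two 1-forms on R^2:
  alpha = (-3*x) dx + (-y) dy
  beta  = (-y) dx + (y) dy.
alpha ∧ beta = (-y*(3*x + y)) dx ∧ dy

Distribute the wedge, using dx_i ∧ dx_j = -dx_j ∧ dx_i and dx_i ∧ dx_i = 0. For each pair (i, j) with i < j, the coefficient of dx_i ∧ dx_j in alpha ∧ beta is (alpha_i * beta_j - alpha_j * beta_i). Collecting: alpha ∧ beta = (-y*(3*x + y)) dx ∧ dy.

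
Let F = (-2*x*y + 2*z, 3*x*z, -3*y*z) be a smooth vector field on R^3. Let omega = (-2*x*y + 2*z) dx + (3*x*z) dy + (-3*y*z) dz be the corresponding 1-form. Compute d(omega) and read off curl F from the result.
d(omega) = (-3*x - 3*z) dy ∧ dz + (2) dz ∧ dx + (2*x + 3*z) dx ∧ dy; curl F = (-3*x - 3*z, 2, 2*x + 3*z)

d omega = sum_{i<j} (∂f_j/∂x_i - ∂f_i/∂x_j) dx_i ∧ dx_j. Under the identification (dy ∧ dz, dz ∧ dx, dx ∧ dy) ↔ (e_x, e_y, e_z), the coefficients are exactly the components of curl F. Compute:
  ∂R/∂y - ∂Q/∂z = (-3*z) - (3*x) = -3*x - 3*z
  ∂P/∂z - ∂R/∂x = (2) - (0) = 2
  ∂Q/∂x - ∂P/∂y = (3*z) - (-2*x) = 2*x + 3*z.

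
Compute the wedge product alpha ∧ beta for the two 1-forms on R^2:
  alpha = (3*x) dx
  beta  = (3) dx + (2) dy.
alpha ∧ beta = (6*x) dx ∧ dy

Distribute the wedge, using dx_i ∧ dx_j = -dx_j ∧ dx_i and dx_i ∧ dx_i = 0. For each pair (i, j) with i < j, the coefficient of dx_i ∧ dx_j in alpha ∧ beta is (alpha_i * beta_j - alpha_j * beta_i). Collecting: alpha ∧ beta = (6*x) dx ∧ dy.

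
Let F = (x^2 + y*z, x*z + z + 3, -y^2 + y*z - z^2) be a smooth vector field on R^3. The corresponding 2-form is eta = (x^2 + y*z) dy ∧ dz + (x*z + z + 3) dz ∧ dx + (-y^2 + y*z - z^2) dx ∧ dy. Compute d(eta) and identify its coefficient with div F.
d(eta) = (2*x + y - 2*z) dx ∧ dy ∧ dz; div F = 2*x + y - 2*z

For a 2-form in R^3 of the form above, applying d gives a 3-form with coefficient ∂P/∂x + ∂Q/∂y + ∂R/∂z:
  ∂P/∂x = 2*x
  ∂Q/∂y = 0
  ∂R/∂z = y - 2*z
Sum = 2*x + y - 2*z, which is exactly div F.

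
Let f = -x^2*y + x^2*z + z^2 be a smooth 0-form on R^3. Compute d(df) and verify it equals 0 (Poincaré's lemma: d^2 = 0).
d(df) = 0

Step 1: df = sum_i (∂f/∂x_i) dx_i = (2*x*(-y + z)) dx + (-x^2) dy + (x^2 + 2*z) dz.
Step 2: Apply d again. Using the 1-form formula, the coefficient of dx ∧ dy in d(df) is ∂^2 f/∂x ∂y - ∂^2 f/∂y ∂x = (-2*x) - (-2*x) = 0 (equality of mixed partials for smooth f).
Similarly for dx ∧ dz and dy ∧ dz — all coefficients vanish. So d(df) = 0.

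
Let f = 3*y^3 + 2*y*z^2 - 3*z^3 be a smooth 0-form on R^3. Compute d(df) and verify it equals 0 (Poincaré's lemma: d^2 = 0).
d(df) = 0

Step 1: df = sum_i (∂f/∂x_i) dx_i = (0) dx + (9*y^2 + 2*z^2) dy + (z*(4*y - 9*z)) dz.
Step 2: Apply d again. Using the 1-form formula, the coefficient of dx ∧ dy in d(df) is ∂^2 f/∂x ∂y - ∂^2 f/∂y ∂x = (0) - (0) = 0 (equality of mixed partials for smooth f).
Similarly for dx ∧ dz and dy ∧ dz — all coefficients vanish. So d(df) = 0.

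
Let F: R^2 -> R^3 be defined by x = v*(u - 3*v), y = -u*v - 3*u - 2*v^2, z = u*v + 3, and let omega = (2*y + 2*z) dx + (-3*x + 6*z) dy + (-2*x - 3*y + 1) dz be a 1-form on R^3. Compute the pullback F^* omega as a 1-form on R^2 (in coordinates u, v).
F^* omega = (-2*u*v^2 - 6*u*v - v^3 - 27*v^2 - 11*v - 54) du + (-2*u^2*v + 3*u^2 - 13*u*v^2 + 36*u*v - 11*u - 12*v^3 - 108*v) dv

Using F^*(f dg) = (f ∘ F) d(g ∘ F), substitute each coordinate x_i by F_i(u, v) in f_i, and replace dx_i by d F_i = (∂F_i/∂u) du + (∂F_i/∂v) dv.
  For the x component: f_1(F) = -6*u - 4*v^2 + 6; d F_1 = (v) du + (u - 6*v) dv
  For the y component: f_2(F) = 3*u*v + 9*v^2 + 18; d F_2 = (-v - 3) du + (-u - 4*v) dv
  For the z component: f_3(F) = u*v + 9*u + 12*v^2 + 1; d F_3 = (v) du + (u) dv
Combining and collecting du, dv coefficients:
  coeff of du: -2*u*v^2 - 6*u*v - v^3 - 27*v^2 - 11*v - 54
  coeff of dv: -2*u^2*v + 3*u^2 - 13*u*v^2 + 36*u*v - 11*u - 12*v^3 - 108*v
F^* omega = (-2*u*v^2 - 6*u*v - v^3 - 27*v^2 - 11*v - 54) du + (-2*u^2*v + 3*u^2 - 13*u*v^2 + 36*u*v - 11*u - 12*v^3 - 108*v) dv.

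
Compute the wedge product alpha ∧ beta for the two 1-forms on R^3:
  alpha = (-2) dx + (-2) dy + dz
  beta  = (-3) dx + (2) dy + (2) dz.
alpha ∧ beta = (-10) dx ∧ dy + (-1) dx ∧ dz + (-6) dy ∧ dz

Distribute the wedge, using dx_i ∧ dx_j = -dx_j ∧ dx_i and dx_i ∧ dx_i = 0. For each pair (i, j) with i < j, the coefficient of dx_i ∧ dx_j in alpha ∧ beta is (alpha_i * beta_j - alpha_j * beta_i). Collecting: alpha ∧ beta = (-10) dx ∧ dy + (-1) dx ∧ dz + (-6) dy ∧ dz.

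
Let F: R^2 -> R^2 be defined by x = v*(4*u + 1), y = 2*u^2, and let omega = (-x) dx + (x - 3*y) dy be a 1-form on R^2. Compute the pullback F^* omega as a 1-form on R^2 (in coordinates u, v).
F^* omega = (-24*u^3 + 16*u^2*v - 16*u*v^2 + 4*u*v - 4*v^2) du + (v*(-16*u^2 - 8*u - 1)) dv

Using F^*(f dg) = (f ∘ F) d(g ∘ F), substitute each coordinate x_i by F_i(u, v) in f_i, and replace dx_i by d F_i = (∂F_i/∂u) du + (∂F_i/∂v) dv.
  For the x component: f_1(F) = v*(-4*u - 1); d F_1 = (4*v) du + (4*u + 1) dv
  For the y component: f_2(F) = -6*u^2 + 4*u*v + v; d F_2 = (4*u) du + (0) dv
Combining and collecting du, dv coefficients:
  coeff of du: -24*u^3 + 16*u^2*v - 16*u*v^2 + 4*u*v - 4*v^2
  coeff of dv: v*(-16*u^2 - 8*u - 1)
F^* omega = (-24*u^3 + 16*u^2*v - 16*u*v^2 + 4*u*v - 4*v^2) du + (v*(-16*u^2 - 8*u - 1)) dv.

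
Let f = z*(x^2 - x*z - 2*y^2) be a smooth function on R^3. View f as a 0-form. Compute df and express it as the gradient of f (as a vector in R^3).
df = (z*(2*x - z)) dx + (-4*y*z) dy + (x^2 - 2*x*z - 2*y^2) dz; grad f = (z*(2*x - z), -4*y*z, x^2 - 2*x*z - 2*y^2)

For a 0-form f, d f = (∂f/∂x) dx + (∂f/∂y) dy + (∂f/∂z) dz. The components of the vector representation are exactly the entries of grad f in Cartesian coordinates:
  ∂f/∂x = z*(2*x - z)
  ∂f/∂y = -4*y*z
  ∂f/∂z = x^2 - 2*x*z - 2*y^2.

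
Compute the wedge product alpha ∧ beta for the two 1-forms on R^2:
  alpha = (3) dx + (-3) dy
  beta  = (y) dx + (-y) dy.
alpha ∧ beta = 0

Distribute the wedge, using dx_i ∧ dx_j = -dx_j ∧ dx_i and dx_i ∧ dx_i = 0. For each pair (i, j) with i < j, the coefficient of dx_i ∧ dx_j in alpha ∧ beta is (alpha_i * beta_j - alpha_j * beta_i). Collecting: alpha ∧ beta = 0.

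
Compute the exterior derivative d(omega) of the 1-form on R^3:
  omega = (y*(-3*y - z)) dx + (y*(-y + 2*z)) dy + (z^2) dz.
d(omega) = (6*y + z) dx ∧ dy + (y) dx ∧ dz + (-2*y) dy ∧ dz

For a 1-form omega = sum_i f_i dx_i, the exterior derivative is
  d(omega) = sum_{i < j} (∂f_j/∂x_i - ∂f_i/∂x_j) dx_i ∧ dx_j.
  coefficient of dx ∧ dy: ∂f_2/∂x - ∂f_1/∂y = ∂(y*(-y + 2*z))/∂x - ∂(y*(-3*y - z))/∂y = 6*y + z
  coefficient of dx ∧ dz: ∂f_3/∂x - ∂f_1/∂z = ∂(z^2)/∂x - ∂(y*(-3*y - z))/∂z = y
  coefficient of dy ∧ dz: ∂f_3/∂y - ∂f_2/∂z = ∂(z^2)/∂y - ∂(y*(-y + 2*z))/∂z = -2*y
Assembling: d(omega) = (6*y + z) dx ∧ dy + (y) dx ∧ dz + (-2*y) dy ∧ dz.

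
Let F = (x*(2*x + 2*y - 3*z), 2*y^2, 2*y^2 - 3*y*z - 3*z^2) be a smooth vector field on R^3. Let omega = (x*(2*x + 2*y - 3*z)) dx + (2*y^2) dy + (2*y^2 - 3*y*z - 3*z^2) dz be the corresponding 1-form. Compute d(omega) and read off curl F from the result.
d(omega) = (4*y - 3*z) dy ∧ dz + (-3*x) dz ∧ dx + (-2*x) dx ∧ dy; curl F = (4*y - 3*z, -3*x, -2*x)

d omega = sum_{i<j} (∂f_j/∂x_i - ∂f_i/∂x_j) dx_i ∧ dx_j. Under the identification (dy ∧ dz, dz ∧ dx, dx ∧ dy) ↔ (e_x, e_y, e_z), the coefficients are exactly the components of curl F. Compute:
  ∂R/∂y - ∂Q/∂z = (4*y - 3*z) - (0) = 4*y - 3*z
  ∂P/∂z - ∂R/∂x = (-3*x) - (0) = -3*x
  ∂Q/∂x - ∂P/∂y = (0) - (2*x) = -2*x.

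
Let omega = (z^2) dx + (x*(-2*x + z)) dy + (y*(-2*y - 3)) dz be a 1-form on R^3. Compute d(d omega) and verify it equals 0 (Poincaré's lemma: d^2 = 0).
d(d omega) = 0

Step 1: d omega = sum_{i<j} (∂f_j/∂x_i - ∂f_i/∂x_j) dx_i ∧ dx_j:
  coeff of dx ∧ dy: -4*x + z
  coeff of dx ∧ dz: -2*z
  coeff of dy ∧ dz: -x - 4*y - 3
Step 2: Apply d again to each 2-form coefficient. The only possible 3-form in R^3 is dx ∧ dy ∧ dz, with coefficient
  ∂(coeff of dy∧dz)/∂x - ∂(coeff of dx∧dz)/∂y + ∂(coeff of dx∧dy)/∂z
  = ∂/∂x (-x - 4*y - 3) - ∂/∂y (-2*z) + ∂/∂z (-4*x + z).
Each of these terms simplifies to sums of mixed partials that cancel in pairs. The result is 0 (by equality of mixed partials for smooth functions — Schwarz / Clairaut).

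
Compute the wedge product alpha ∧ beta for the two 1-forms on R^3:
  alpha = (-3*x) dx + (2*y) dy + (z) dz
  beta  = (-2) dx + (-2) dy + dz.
alpha ∧ beta = (6*x + 4*y) dx ∧ dy + (-3*x + 2*z) dx ∧ dz + (2*y + 2*z) dy ∧ dz

Distribute the wedge, using dx_i ∧ dx_j = -dx_j ∧ dx_i and dx_i ∧ dx_i = 0. For each pair (i, j) with i < j, the coefficient of dx_i ∧ dx_j in alpha ∧ beta is (alpha_i * beta_j - alpha_j * beta_i). Collecting: alpha ∧ beta = (6*x + 4*y) dx ∧ dy + (-3*x + 2*z) dx ∧ dz + (2*y + 2*z) dy ∧ dz.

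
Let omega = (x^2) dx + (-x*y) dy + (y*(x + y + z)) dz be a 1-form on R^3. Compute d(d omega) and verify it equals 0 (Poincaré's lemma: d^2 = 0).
d(d omega) = 0

Step 1: d omega = sum_{i<j} (∂f_j/∂x_i - ∂f_i/∂x_j) dx_i ∧ dx_j:
  coeff of dx ∧ dy: -y
  coeff of dx ∧ dz: y
  coeff of dy ∧ dz: x + 2*y + z
Step 2: Apply d again to each 2-form coefficient. The only possible 3-form in R^3 is dx ∧ dy ∧ dz, with coefficient
  ∂(coeff of dy∧dz)/∂x - ∂(coeff of dx∧dz)/∂y + ∂(coeff of dx∧dy)/∂z
  = ∂/∂x (x + 2*y + z) - ∂/∂y (y) + ∂/∂z (-y).
Each of these terms simplifies to sums of mixed partials that cancel in pairs. The result is 0 (by equality of mixed partials for smooth functions — Schwarz / Clairaut).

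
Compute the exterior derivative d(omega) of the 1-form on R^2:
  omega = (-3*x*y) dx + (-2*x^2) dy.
d(omega) = (-x) dx ∧ dy

For a 1-form omega = sum_i f_i dx_i, the exterior derivative is
  d(omega) = sum_{i < j} (∂f_j/∂x_i - ∂f_i/∂x_j) dx_i ∧ dx_j.
  coefficient of dx ∧ dy: ∂f_2/∂x - ∂f_1/∂y = ∂(-2*x^2)/∂x - ∂(-3*x*y)/∂y = -x
Assembling: d(omega) = (-x) dx ∧ dy.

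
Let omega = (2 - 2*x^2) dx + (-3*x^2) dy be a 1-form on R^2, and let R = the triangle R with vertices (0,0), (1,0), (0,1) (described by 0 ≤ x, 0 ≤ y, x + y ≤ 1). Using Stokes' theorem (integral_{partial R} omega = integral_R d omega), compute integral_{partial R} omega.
integral_(partial R) omega = -1

Stokes: integral_partial_R omega = integral_R d omega with d omega = (∂Q/∂x - ∂P/∂y) dx ∧ dy.
  ∂Q/∂x = -6*x
  ∂P/∂y = 0
  integrand = ∂Q/∂x - ∂P/∂y = -6*x.
Integrating over R: integral_0^1 integral_0^{1-x} (-6*x) dy dx = -1.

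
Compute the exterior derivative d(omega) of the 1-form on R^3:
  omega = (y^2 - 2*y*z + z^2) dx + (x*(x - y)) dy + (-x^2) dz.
d(omega) = (2*x - 3*y + 2*z) dx ∧ dy + (-2*x + 2*y - 2*z) dx ∧ dz

For a 1-form omega = sum_i f_i dx_i, the exterior derivative is
  d(omega) = sum_{i < j} (∂f_j/∂x_i - ∂f_i/∂x_j) dx_i ∧ dx_j.
  coefficient of dx ∧ dy: ∂f_2/∂x - ∂f_1/∂y = ∂(x*(x - y))/∂x - ∂(y^2 - 2*y*z + z^2)/∂y = 2*x - 3*y + 2*z
  coefficient of dx ∧ dz: ∂f_3/∂x - ∂f_1/∂z = ∂(-x^2)/∂x - ∂(y^2 - 2*y*z + z^2)/∂z = -2*x + 2*y - 2*z
Assembling: d(omega) = (2*x - 3*y + 2*z) dx ∧ dy + (-2*x + 2*y - 2*z) dx ∧ dz.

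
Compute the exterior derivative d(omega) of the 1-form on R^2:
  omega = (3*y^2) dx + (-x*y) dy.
d(omega) = (-7*y) dx ∧ dy

For a 1-form omega = sum_i f_i dx_i, the exterior derivative is
  d(omega) = sum_{i < j} (∂f_j/∂x_i - ∂f_i/∂x_j) dx_i ∧ dx_j.
  coefficient of dx ∧ dy: ∂f_2/∂x - ∂f_1/∂y = ∂(-x*y)/∂x - ∂(3*y^2)/∂y = -7*y
Assembling: d(omega) = (-7*y) dx ∧ dy.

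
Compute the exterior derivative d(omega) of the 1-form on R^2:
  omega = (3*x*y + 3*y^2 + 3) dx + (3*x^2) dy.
d(omega) = (3*x - 6*y) dx ∧ dy

For a 1-form omega = sum_i f_i dx_i, the exterior derivative is
  d(omega) = sum_{i < j} (∂f_j/∂x_i - ∂f_i/∂x_j) dx_i ∧ dx_j.
  coefficient of dx ∧ dy: ∂f_2/∂x - ∂f_1/∂y = ∂(3*x^2)/∂x - ∂(3*x*y + 3*y^2 + 3)/∂y = 3*x - 6*y
Assembling: d(omega) = (3*x - 6*y) dx ∧ dy.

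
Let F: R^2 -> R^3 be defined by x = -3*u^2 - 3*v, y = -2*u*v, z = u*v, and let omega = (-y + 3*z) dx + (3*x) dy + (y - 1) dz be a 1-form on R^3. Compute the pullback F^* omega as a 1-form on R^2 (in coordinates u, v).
F^* omega = (v*(-12*u^2 - 2*u*v + 18*v - 1)) du + (u*(18*u^2 - 2*u*v + 3*v - 1)) dv

Using F^*(f dg) = (f ∘ F) d(g ∘ F), substitute each coordinate x_i by F_i(u, v) in f_i, and replace dx_i by d F_i = (∂F_i/∂u) du + (∂F_i/∂v) dv.
  For the x component: f_1(F) = 5*u*v; d F_1 = (-6*u) du + (-3) dv
  For the y component: f_2(F) = -9*u^2 - 9*v; d F_2 = (-2*v) du + (-2*u) dv
  For the z component: f_3(F) = -2*u*v - 1; d F_3 = (v) du + (u) dv
Combining and collecting du, dv coefficients:
  coeff of du: v*(-12*u^2 - 2*u*v + 18*v - 1)
  coeff of dv: u*(18*u^2 - 2*u*v + 3*v - 1)
F^* omega = (v*(-12*u^2 - 2*u*v + 18*v - 1)) du + (u*(18*u^2 - 2*u*v + 3*v - 1)) dv.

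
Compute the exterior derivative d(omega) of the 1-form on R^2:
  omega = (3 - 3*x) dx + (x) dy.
d(omega) = (1) dx ∧ dy

For a 1-form omega = sum_i f_i dx_i, the exterior derivative is
  d(omega) = sum_{i < j} (∂f_j/∂x_i - ∂f_i/∂x_j) dx_i ∧ dx_j.
  coefficient of dx ∧ dy: ∂f_2/∂x - ∂f_1/∂y = ∂(x)/∂x - ∂(3 - 3*x)/∂y = 1
Assembling: d(omega) = (1) dx ∧ dy.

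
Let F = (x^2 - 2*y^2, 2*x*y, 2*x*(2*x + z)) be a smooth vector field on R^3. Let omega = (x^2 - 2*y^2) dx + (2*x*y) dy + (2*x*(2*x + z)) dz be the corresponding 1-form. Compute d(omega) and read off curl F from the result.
d(omega) = (0) dy ∧ dz + (-8*x - 2*z) dz ∧ dx + (6*y) dx ∧ dy; curl F = (0, -8*x - 2*z, 6*y)

d omega = sum_{i<j} (∂f_j/∂x_i - ∂f_i/∂x_j) dx_i ∧ dx_j. Under the identification (dy ∧ dz, dz ∧ dx, dx ∧ dy) ↔ (e_x, e_y, e_z), the coefficients are exactly the components of curl F. Compute:
  ∂R/∂y - ∂Q/∂z = (0) - (0) = 0
  ∂P/∂z - ∂R/∂x = (0) - (8*x + 2*z) = -8*x - 2*z
  ∂Q/∂x - ∂P/∂y = (2*y) - (-4*y) = 6*y.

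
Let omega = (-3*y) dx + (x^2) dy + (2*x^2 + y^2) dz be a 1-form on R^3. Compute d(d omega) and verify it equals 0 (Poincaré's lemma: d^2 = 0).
d(d omega) = 0

Step 1: d omega = sum_{i<j} (∂f_j/∂x_i - ∂f_i/∂x_j) dx_i ∧ dx_j:
  coeff of dx ∧ dy: 2*x + 3
  coeff of dx ∧ dz: 4*x
  coeff of dy ∧ dz: 2*y
Step 2: Apply d again to each 2-form coefficient. The only possible 3-form in R^3 is dx ∧ dy ∧ dz, with coefficient
  ∂(coeff of dy∧dz)/∂x - ∂(coeff of dx∧dz)/∂y + ∂(coeff of dx∧dy)/∂z
  = ∂/∂x (2*y) - ∂/∂y (4*x) + ∂/∂z (2*x + 3).
Each of these terms simplifies to sums of mixed partials that cancel in pairs. The result is 0 (by equality of mixed partials for smooth functions — Schwarz / Clairaut).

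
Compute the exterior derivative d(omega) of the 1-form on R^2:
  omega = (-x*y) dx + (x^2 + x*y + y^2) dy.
d(omega) = (3*x + y) dx ∧ dy

For a 1-form omega = sum_i f_i dx_i, the exterior derivative is
  d(omega) = sum_{i < j} (∂f_j/∂x_i - ∂f_i/∂x_j) dx_i ∧ dx_j.
  coefficient of dx ∧ dy: ∂f_2/∂x - ∂f_1/∂y = ∂(x^2 + x*y + y^2)/∂x - ∂(-x*y)/∂y = 3*x + y
Assembling: d(omega) = (3*x + y) dx ∧ dy.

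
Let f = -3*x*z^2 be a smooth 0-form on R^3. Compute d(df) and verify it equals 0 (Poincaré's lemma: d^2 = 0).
d(df) = 0

Step 1: df = sum_i (∂f/∂x_i) dx_i = (-3*z^2) dx + (0) dy + (-6*x*z) dz.
Step 2: Apply d again. Using the 1-form formula, the coefficient of dx ∧ dy in d(df) is ∂^2 f/∂x ∂y - ∂^2 f/∂y ∂x = (0) - (0) = 0 (equality of mixed partials for smooth f).
Similarly for dx ∧ dz and dy ∧ dz — all coefficients vanish. So d(df) = 0.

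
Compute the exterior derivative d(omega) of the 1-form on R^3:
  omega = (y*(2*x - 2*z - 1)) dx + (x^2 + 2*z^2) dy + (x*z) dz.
d(omega) = (2*z + 1) dx ∧ dy + (2*y + z) dx ∧ dz + (-4*z) dy ∧ dz

For a 1-form omega = sum_i f_i dx_i, the exterior derivative is
  d(omega) = sum_{i < j} (∂f_j/∂x_i - ∂f_i/∂x_j) dx_i ∧ dx_j.
  coefficient of dx ∧ dy: ∂f_2/∂x - ∂f_1/∂y = ∂(x^2 + 2*z^2)/∂x - ∂(y*(2*x - 2*z - 1))/∂y = 2*z + 1
  coefficient of dx ∧ dz: ∂f_3/∂x - ∂f_1/∂z = ∂(x*z)/∂x - ∂(y*(2*x - 2*z - 1))/∂z = 2*y + z
  coefficient of dy ∧ dz: ∂f_3/∂y - ∂f_2/∂z = ∂(x*z)/∂y - ∂(x^2 + 2*z^2)/∂z = -4*z
Assembling: d(omega) = (2*z + 1) dx ∧ dy + (2*y + z) dx ∧ dz + (-4*z) dy ∧ dz.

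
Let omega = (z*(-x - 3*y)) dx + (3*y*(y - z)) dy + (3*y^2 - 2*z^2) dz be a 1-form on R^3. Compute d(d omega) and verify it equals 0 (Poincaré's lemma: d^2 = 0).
d(d omega) = 0

Step 1: d omega = sum_{i<j} (∂f_j/∂x_i - ∂f_i/∂x_j) dx_i ∧ dx_j:
  coeff of dx ∧ dy: 3*z
  coeff of dx ∧ dz: x + 3*y
  coeff of dy ∧ dz: 9*y
Step 2: Apply d again to each 2-form coefficient. The only possible 3-form in R^3 is dx ∧ dy ∧ dz, with coefficient
  ∂(coeff of dy∧dz)/∂x - ∂(coeff of dx∧dz)/∂y + ∂(coeff of dx∧dy)/∂z
  = ∂/∂x (9*y) - ∂/∂y (x + 3*y) + ∂/∂z (3*z).
Each of these terms simplifies to sums of mixed partials that cancel in pairs. The result is 0 (by equality of mixed partials for smooth functions — Schwarz / Clairaut).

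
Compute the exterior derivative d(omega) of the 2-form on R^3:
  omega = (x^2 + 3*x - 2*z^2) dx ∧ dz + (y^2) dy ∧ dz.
d(omega) = 0

For a 2-form omega = sum_{i<j} g_{ij} dx_i ∧ dx_j, the exterior derivative is
  d(omega) = sum_{i<j} d(g_{ij}) ∧ dx_i ∧ dx_j = sum_{i<j, k} (∂g_{ij}/∂x_k) dx_k ∧ dx_i ∧ dx_j.
Expand each term, using dx_k ∧ dx_i ∧ dx_j = sgn(permutation) dx_{(a)} ∧ dx_{(b)} ∧ dx_{(c)} with (a < b < c) sorted:

Collecting like 3-forms: d(omega) = 0.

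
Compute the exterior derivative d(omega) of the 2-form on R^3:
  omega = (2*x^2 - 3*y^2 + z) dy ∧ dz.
d(omega) = (4*x) dx ∧ dy ∧ dz

For a 2-form omega = sum_{i<j} g_{ij} dx_i ∧ dx_j, the exterior derivative is
  d(omega) = sum_{i<j} d(g_{ij}) ∧ dx_i ∧ dx_j = sum_{i<j, k} (∂g_{ij}/∂x_k) dx_k ∧ dx_i ∧ dx_j.
Expand each term, using dx_k ∧ dx_i ∧ dx_j = sgn(permutation) dx_{(a)} ∧ dx_{(b)} ∧ dx_{(c)} with (a < b < c) sorted:
  d(2*x^2 - 3*y^2 + z) includes (∂/∂x)(2*x^2 - 3*y^2 + z) dx = (4*x) dx, which multiplied by dy ∧ dz gives (4*x) dx ∧ dy ∧ dz
Collecting like 3-forms: d(omega) = (4*x) dx ∧ dy ∧ dz.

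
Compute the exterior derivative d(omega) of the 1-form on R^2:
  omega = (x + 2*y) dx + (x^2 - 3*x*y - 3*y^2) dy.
d(omega) = (2*x - 3*y - 2) dx ∧ dy

For a 1-form omega = sum_i f_i dx_i, the exterior derivative is
  d(omega) = sum_{i < j} (∂f_j/∂x_i - ∂f_i/∂x_j) dx_i ∧ dx_j.
  coefficient of dx ∧ dy: ∂f_2/∂x - ∂f_1/∂y = ∂(x^2 - 3*x*y - 3*y^2)/∂x - ∂(x + 2*y)/∂y = 2*x - 3*y - 2
Assembling: d(omega) = (2*x - 3*y - 2) dx ∧ dy.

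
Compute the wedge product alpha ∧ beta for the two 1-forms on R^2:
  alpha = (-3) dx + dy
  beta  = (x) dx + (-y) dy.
alpha ∧ beta = (-x + 3*y) dx ∧ dy

Distribute the wedge, using dx_i ∧ dx_j = -dx_j ∧ dx_i and dx_i ∧ dx_i = 0. For each pair (i, j) with i < j, the coefficient of dx_i ∧ dx_j in alpha ∧ beta is (alpha_i * beta_j - alpha_j * beta_i). Collecting: alpha ∧ beta = (-x + 3*y) dx ∧ dy.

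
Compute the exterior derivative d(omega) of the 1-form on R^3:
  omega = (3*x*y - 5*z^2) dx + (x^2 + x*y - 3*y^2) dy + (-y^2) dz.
d(omega) = (-x + y) dx ∧ dy + (10*z) dx ∧ dz + (-2*y) dy ∧ dz

For a 1-form omega = sum_i f_i dx_i, the exterior derivative is
  d(omega) = sum_{i < j} (∂f_j/∂x_i - ∂f_i/∂x_j) dx_i ∧ dx_j.
  coefficient of dx ∧ dy: ∂f_2/∂x - ∂f_1/∂y = ∂(x^2 + x*y - 3*y^2)/∂x - ∂(3*x*y - 5*z^2)/∂y = -x + y
  coefficient of dx ∧ dz: ∂f_3/∂x - ∂f_1/∂z = ∂(-y^2)/∂x - ∂(3*x*y - 5*z^2)/∂z = 10*z
  coefficient of dy ∧ dz: ∂f_3/∂y - ∂f_2/∂z = ∂(-y^2)/∂y - ∂(x^2 + x*y - 3*y^2)/∂z = -2*y
Assembling: d(omega) = (-x + y) dx ∧ dy + (10*z) dx ∧ dz + (-2*y) dy ∧ dz.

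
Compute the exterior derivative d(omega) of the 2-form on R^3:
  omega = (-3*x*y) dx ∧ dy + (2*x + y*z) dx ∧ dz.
d(omega) = (-z) dx ∧ dy ∧ dz

For a 2-form omega = sum_{i<j} g_{ij} dx_i ∧ dx_j, the exterior derivative is
  d(omega) = sum_{i<j} d(g_{ij}) ∧ dx_i ∧ dx_j = sum_{i<j, k} (∂g_{ij}/∂x_k) dx_k ∧ dx_i ∧ dx_j.
Expand each term, using dx_k ∧ dx_i ∧ dx_j = sgn(permutation) dx_{(a)} ∧ dx_{(b)} ∧ dx_{(c)} with (a < b < c) sorted:
  d(2*x + y*z) includes (∂/∂y)(2*x + y*z) dy = (z) dy, which multiplied by dx ∧ dz gives (-z) dx ∧ dy ∧ dz
Collecting like 3-forms: d(omega) = (-z) dx ∧ dy ∧ dz.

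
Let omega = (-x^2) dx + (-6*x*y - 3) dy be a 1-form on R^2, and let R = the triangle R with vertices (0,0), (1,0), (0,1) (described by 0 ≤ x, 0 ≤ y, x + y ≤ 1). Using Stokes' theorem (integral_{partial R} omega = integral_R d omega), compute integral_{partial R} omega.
integral_(partial R) omega = -1

Stokes: integral_partial_R omega = integral_R d omega with d omega = (∂Q/∂x - ∂P/∂y) dx ∧ dy.
  ∂Q/∂x = -6*y
  ∂P/∂y = 0
  integrand = ∂Q/∂x - ∂P/∂y = -6*y.
Integrating over R: integral_0^1 integral_0^{1-x} (-6*y) dy dx = -1.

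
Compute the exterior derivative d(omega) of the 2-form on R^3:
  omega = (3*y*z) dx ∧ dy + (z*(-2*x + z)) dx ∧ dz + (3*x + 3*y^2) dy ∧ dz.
d(omega) = (3*y + 3) dx ∧ dy ∧ dz

For a 2-form omega = sum_{i<j} g_{ij} dx_i ∧ dx_j, the exterior derivative is
  d(omega) = sum_{i<j} d(g_{ij}) ∧ dx_i ∧ dx_j = sum_{i<j, k} (∂g_{ij}/∂x_k) dx_k ∧ dx_i ∧ dx_j.
Expand each term, using dx_k ∧ dx_i ∧ dx_j = sgn(permutation) dx_{(a)} ∧ dx_{(b)} ∧ dx_{(c)} with (a < b < c) sorted:
  d(3*y*z) includes (∂/∂z)(3*y*z) dz = (3*y) dz, which multiplied by dx ∧ dy gives (3*y) dx ∧ dy ∧ dz
  d(3*x + 3*y^2) includes (∂/∂x)(3*x + 3*y^2) dx = (3) dx, which multiplied by dy ∧ dz gives (3) dx ∧ dy ∧ dz
Collecting like 3-forms: d(omega) = (3*y + 3) dx ∧ dy ∧ dz.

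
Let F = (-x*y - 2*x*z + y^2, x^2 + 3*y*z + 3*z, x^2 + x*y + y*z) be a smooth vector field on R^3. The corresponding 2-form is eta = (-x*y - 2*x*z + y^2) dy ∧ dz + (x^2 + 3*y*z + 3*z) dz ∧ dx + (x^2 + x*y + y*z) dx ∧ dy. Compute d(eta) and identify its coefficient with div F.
d(eta) = (z) dx ∧ dy ∧ dz; div F = z

For a 2-form in R^3 of the form above, applying d gives a 3-form with coefficient ∂P/∂x + ∂Q/∂y + ∂R/∂z:
  ∂P/∂x = -y - 2*z
  ∂Q/∂y = 3*z
  ∂R/∂z = y
Sum = z, which is exactly div F.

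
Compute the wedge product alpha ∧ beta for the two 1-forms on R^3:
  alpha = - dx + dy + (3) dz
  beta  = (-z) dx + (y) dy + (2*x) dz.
alpha ∧ beta = (-y + z) dx ∧ dy + (-2*x + 3*z) dx ∧ dz + (2*x - 3*y) dy ∧ dz

Distribute the wedge, using dx_i ∧ dx_j = -dx_j ∧ dx_i and dx_i ∧ dx_i = 0. For each pair (i, j) with i < j, the coefficient of dx_i ∧ dx_j in alpha ∧ beta is (alpha_i * beta_j - alpha_j * beta_i). Collecting: alpha ∧ beta = (-y + z) dx ∧ dy + (-2*x + 3*z) dx ∧ dz + (2*x - 3*y) dy ∧ dz.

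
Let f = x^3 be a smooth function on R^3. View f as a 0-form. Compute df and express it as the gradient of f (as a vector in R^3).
df = (3*x^2) dx + (0) dy + (0) dz; grad f = (3*x^2, 0, 0)

For a 0-form f, d f = (∂f/∂x) dx + (∂f/∂y) dy + (∂f/∂z) dz. The components of the vector representation are exactly the entries of grad f in Cartesian coordinates:
  ∂f/∂x = 3*x^2
  ∂f/∂y = 0
  ∂f/∂z = 0.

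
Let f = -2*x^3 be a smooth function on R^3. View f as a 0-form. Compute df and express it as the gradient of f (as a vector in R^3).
df = (-6*x^2) dx + (0) dy + (0) dz; grad f = (-6*x^2, 0, 0)

For a 0-form f, d f = (∂f/∂x) dx + (∂f/∂y) dy + (∂f/∂z) dz. The components of the vector representation are exactly the entries of grad f in Cartesian coordinates:
  ∂f/∂x = -6*x^2
  ∂f/∂y = 0
  ∂f/∂z = 0.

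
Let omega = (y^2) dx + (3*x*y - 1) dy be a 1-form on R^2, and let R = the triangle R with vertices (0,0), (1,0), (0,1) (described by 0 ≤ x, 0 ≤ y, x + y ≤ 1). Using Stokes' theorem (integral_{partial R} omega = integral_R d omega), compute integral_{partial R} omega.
integral_(partial R) omega = 1/6

Stokes: integral_partial_R omega = integral_R d omega with d omega = (∂Q/∂x - ∂P/∂y) dx ∧ dy.
  ∂Q/∂x = 3*y
  ∂P/∂y = 2*y
  integrand = ∂Q/∂x - ∂P/∂y = y.
Integrating over R: integral_0^1 integral_0^{1-x} (y) dy dx = 1/6.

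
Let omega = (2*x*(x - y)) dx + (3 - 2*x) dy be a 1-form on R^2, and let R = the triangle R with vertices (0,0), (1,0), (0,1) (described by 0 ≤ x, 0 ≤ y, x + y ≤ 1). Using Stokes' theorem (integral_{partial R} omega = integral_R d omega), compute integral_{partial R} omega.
integral_(partial R) omega = -2/3

Stokes: integral_partial_R omega = integral_R d omega with d omega = (∂Q/∂x - ∂P/∂y) dx ∧ dy.
  ∂Q/∂x = -2
  ∂P/∂y = -2*x
  integrand = ∂Q/∂x - ∂P/∂y = 2*x - 2.
Integrating over R: integral_0^1 integral_0^{1-x} (2*x - 2) dy dx = -2/3.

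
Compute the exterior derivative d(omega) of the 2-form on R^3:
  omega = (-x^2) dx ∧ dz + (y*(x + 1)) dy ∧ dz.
d(omega) = (y) dx ∧ dy ∧ dz

For a 2-form omega = sum_{i<j} g_{ij} dx_i ∧ dx_j, the exterior derivative is
  d(omega) = sum_{i<j} d(g_{ij}) ∧ dx_i ∧ dx_j = sum_{i<j, k} (∂g_{ij}/∂x_k) dx_k ∧ dx_i ∧ dx_j.
Expand each term, using dx_k ∧ dx_i ∧ dx_j = sgn(permutation) dx_{(a)} ∧ dx_{(b)} ∧ dx_{(c)} with (a < b < c) sorted:
  d(y*(x + 1)) includes (∂/∂x)(y*(x + 1)) dx = (y) dx, which multiplied by dy ∧ dz gives (y) dx ∧ dy ∧ dz
Collecting like 3-forms: d(omega) = (y) dx ∧ dy ∧ dz.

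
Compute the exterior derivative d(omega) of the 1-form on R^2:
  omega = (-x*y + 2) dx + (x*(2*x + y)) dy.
d(omega) = (5*x + y) dx ∧ dy

For a 1-form omega = sum_i f_i dx_i, the exterior derivative is
  d(omega) = sum_{i < j} (∂f_j/∂x_i - ∂f_i/∂x_j) dx_i ∧ dx_j.
  coefficient of dx ∧ dy: ∂f_2/∂x - ∂f_1/∂y = ∂(x*(2*x + y))/∂x - ∂(-x*y + 2)/∂y = 5*x + y
Assembling: d(omega) = (5*x + y) dx ∧ dy.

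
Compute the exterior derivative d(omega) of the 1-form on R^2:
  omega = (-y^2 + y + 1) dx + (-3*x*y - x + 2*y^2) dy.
d(omega) = (-y - 2) dx ∧ dy

For a 1-form omega = sum_i f_i dx_i, the exterior derivative is
  d(omega) = sum_{i < j} (∂f_j/∂x_i - ∂f_i/∂x_j) dx_i ∧ dx_j.
  coefficient of dx ∧ dy: ∂f_2/∂x - ∂f_1/∂y = ∂(-3*x*y - x + 2*y^2)/∂x - ∂(-y^2 + y + 1)/∂y = -y - 2
Assembling: d(omega) = (-y - 2) dx ∧ dy.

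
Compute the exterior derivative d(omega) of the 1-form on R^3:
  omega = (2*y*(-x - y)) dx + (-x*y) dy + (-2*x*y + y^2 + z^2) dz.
d(omega) = (2*x + 3*y) dx ∧ dy + (-2*y) dx ∧ dz + (-2*x + 2*y) dy ∧ dz

For a 1-form omega = sum_i f_i dx_i, the exterior derivative is
  d(omega) = sum_{i < j} (∂f_j/∂x_i - ∂f_i/∂x_j) dx_i ∧ dx_j.
  coefficient of dx ∧ dy: ∂f_2/∂x - ∂f_1/∂y = ∂(-x*y)/∂x - ∂(2*y*(-x - y))/∂y = 2*x + 3*y
  coefficient of dx ∧ dz: ∂f_3/∂x - ∂f_1/∂z = ∂(-2*x*y + y^2 + z^2)/∂x - ∂(2*y*(-x - y))/∂z = -2*y
  coefficient of dy ∧ dz: ∂f_3/∂y - ∂f_2/∂z = ∂(-2*x*y + y^2 + z^2)/∂y - ∂(-x*y)/∂z = -2*x + 2*y
Assembling: d(omega) = (2*x + 3*y) dx ∧ dy + (-2*y) dx ∧ dz + (-2*x + 2*y) dy ∧ dz.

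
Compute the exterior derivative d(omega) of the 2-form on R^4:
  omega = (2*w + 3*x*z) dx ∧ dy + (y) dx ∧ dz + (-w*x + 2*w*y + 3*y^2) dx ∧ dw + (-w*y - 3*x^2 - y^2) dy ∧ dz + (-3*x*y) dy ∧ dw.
d(omega) = (-3*x - 1) dx ∧ dy ∧ dz + (-2*w - 9*y + 2) dx ∧ dy ∧ dw + (-y) dy ∧ dz ∧ dw

For a 2-form omega = sum_{i<j} g_{ij} dx_i ∧ dx_j, the exterior derivative is
  d(omega) = sum_{i<j} d(g_{ij}) ∧ dx_i ∧ dx_j = sum_{i<j, k} (∂g_{ij}/∂x_k) dx_k ∧ dx_i ∧ dx_j.
Expand each term, using dx_k ∧ dx_i ∧ dx_j = sgn(permutation) dx_{(a)} ∧ dx_{(b)} ∧ dx_{(c)} with (a < b < c) sorted:
  d(2*w + 3*x*z) includes (∂/∂z)(2*w + 3*x*z) dz = (3*x) dz, which multiplied by dx ∧ dy gives (3*x) dx ∧ dy ∧ dz
  d(2*w + 3*x*z) includes (∂/∂w)(2*w + 3*x*z) dw = (2) dw, which multiplied by dx ∧ dy gives (2) dx ∧ dy ∧ dw
  d(y) includes (∂/∂y)(y) dy = (1) dy, which multiplied by dx ∧ dz gives (-1) dx ∧ dy ∧ dz
  d(-w*x + 2*w*y + 3*y^2) includes (∂/∂y)(-w*x + 2*w*y + 3*y^2) dy = (2*w + 6*y) dy, which multiplied by dx ∧ dw gives (-2*w - 6*y) dx ∧ dy ∧ dw
  d(-w*y - 3*x^2 - y^2) includes (∂/∂x)(-w*y - 3*x^2 - y^2) dx = (-6*x) dx, which multiplied by dy ∧ dz gives (-6*x) dx ∧ dy ∧ dz
  d(-w*y - 3*x^2 - y^2) includes (∂/∂w)(-w*y - 3*x^2 - y^2) dw = (-y) dw, which multiplied by dy ∧ dz gives (-y) dy ∧ dz ∧ dw
  d(-3*x*y) includes (∂/∂x)(-3*x*y) dx = (-3*y) dx, which multiplied by dy ∧ dw gives (-3*y) dx ∧ dy ∧ dw
Collecting like 3-forms: d(omega) = (-3*x - 1) dx ∧ dy ∧ dz + (-2*w - 9*y + 2) dx ∧ dy ∧ dw + (-y) dy ∧ dz ∧ dw.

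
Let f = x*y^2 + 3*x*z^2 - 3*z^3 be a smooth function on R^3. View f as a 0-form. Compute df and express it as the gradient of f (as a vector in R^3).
df = (y^2 + 3*z^2) dx + (2*x*y) dy + (3*z*(2*x - 3*z)) dz; grad f = (y^2 + 3*z^2, 2*x*y, 3*z*(2*x - 3*z))

For a 0-form f, d f = (∂f/∂x) dx + (∂f/∂y) dy + (∂f/∂z) dz. The components of the vector representation are exactly the entries of grad f in Cartesian coordinates:
  ∂f/∂x = y^2 + 3*z^2
  ∂f/∂y = 2*x*y
  ∂f/∂z = 3*z*(2*x - 3*z).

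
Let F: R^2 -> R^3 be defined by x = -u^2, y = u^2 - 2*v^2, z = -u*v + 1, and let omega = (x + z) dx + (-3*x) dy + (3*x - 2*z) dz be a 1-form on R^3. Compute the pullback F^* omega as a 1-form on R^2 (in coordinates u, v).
F^* omega = (8*u^3 + 5*u^2*v - 2*u*v^2 - 2*u + 2*v) du + (u*(3*u^2 - 14*u*v + 2)) dv

Using F^*(f dg) = (f ∘ F) d(g ∘ F), substitute each coordinate x_i by F_i(u, v) in f_i, and replace dx_i by d F_i = (∂F_i/∂u) du + (∂F_i/∂v) dv.
  For the x component: f_1(F) = -u^2 - u*v + 1; d F_1 = (-2*u) du + (0) dv
  For the y component: f_2(F) = 3*u^2; d F_2 = (2*u) du + (-4*v) dv
  For the z component: f_3(F) = -3*u^2 + 2*u*v - 2; d F_3 = (-v) du + (-u) dv
Combining and collecting du, dv coefficients:
  coeff of du: 8*u^3 + 5*u^2*v - 2*u*v^2 - 2*u + 2*v
  coeff of dv: u*(3*u^2 - 14*u*v + 2)
F^* omega = (8*u^3 + 5*u^2*v - 2*u*v^2 - 2*u + 2*v) du + (u*(3*u^2 - 14*u*v + 2)) dv.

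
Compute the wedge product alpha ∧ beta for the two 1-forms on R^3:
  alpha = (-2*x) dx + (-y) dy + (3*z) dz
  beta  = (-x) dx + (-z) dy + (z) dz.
alpha ∧ beta = (x*(-y + 2*z)) dx ∧ dy + (x*z) dx ∧ dz + (z*(-y + 3*z)) dy ∧ dz

Distribute the wedge, using dx_i ∧ dx_j = -dx_j ∧ dx_i and dx_i ∧ dx_i = 0. For each pair (i, j) with i < j, the coefficient of dx_i ∧ dx_j in alpha ∧ beta is (alpha_i * beta_j - alpha_j * beta_i). Collecting: alpha ∧ beta = (x*(-y + 2*z)) dx ∧ dy + (x*z) dx ∧ dz + (z*(-y + 3*z)) dy ∧ dz.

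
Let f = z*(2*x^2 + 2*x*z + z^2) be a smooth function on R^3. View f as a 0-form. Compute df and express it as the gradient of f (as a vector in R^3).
df = (2*z*(2*x + z)) dx + (0) dy + (2*x^2 + 4*x*z + 3*z^2) dz; grad f = (2*z*(2*x + z), 0, 2*x^2 + 4*x*z + 3*z^2)

For a 0-form f, d f = (∂f/∂x) dx + (∂f/∂y) dy + (∂f/∂z) dz. The components of the vector representation are exactly the entries of grad f in Cartesian coordinates:
  ∂f/∂x = 2*z*(2*x + z)
  ∂f/∂y = 0
  ∂f/∂z = 2*x^2 + 4*x*z + 3*z^2.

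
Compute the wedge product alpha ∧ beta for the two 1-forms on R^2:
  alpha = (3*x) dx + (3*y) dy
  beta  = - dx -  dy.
alpha ∧ beta = (-3*x + 3*y) dx ∧ dy

Distribute the wedge, using dx_i ∧ dx_j = -dx_j ∧ dx_i and dx_i ∧ dx_i = 0. For each pair (i, j) with i < j, the coefficient of dx_i ∧ dx_j in alpha ∧ beta is (alpha_i * beta_j - alpha_j * beta_i). Collecting: alpha ∧ beta = (-3*x + 3*y) dx ∧ dy.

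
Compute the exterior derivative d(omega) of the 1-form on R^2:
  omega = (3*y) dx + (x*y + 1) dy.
d(omega) = (y - 3) dx ∧ dy

For a 1-form omega = sum_i f_i dx_i, the exterior derivative is
  d(omega) = sum_{i < j} (∂f_j/∂x_i - ∂f_i/∂x_j) dx_i ∧ dx_j.
  coefficient of dx ∧ dy: ∂f_2/∂x - ∂f_1/∂y = ∂(x*y + 1)/∂x - ∂(3*y)/∂y = y - 3
Assembling: d(omega) = (y - 3) dx ∧ dy.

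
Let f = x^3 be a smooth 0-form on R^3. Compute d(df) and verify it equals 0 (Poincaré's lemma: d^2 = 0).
d(df) = 0

Step 1: df = sum_i (∂f/∂x_i) dx_i = (3*x^2) dx + (0) dy + (0) dz.
Step 2: Apply d again. Using the 1-form formula, the coefficient of dx ∧ dy in d(df) is ∂^2 f/∂x ∂y - ∂^2 f/∂y ∂x = (0) - (0) = 0 (equality of mixed partials for smooth f).
Similarly for dx ∧ dz and dy ∧ dz — all coefficients vanish. So d(df) = 0.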